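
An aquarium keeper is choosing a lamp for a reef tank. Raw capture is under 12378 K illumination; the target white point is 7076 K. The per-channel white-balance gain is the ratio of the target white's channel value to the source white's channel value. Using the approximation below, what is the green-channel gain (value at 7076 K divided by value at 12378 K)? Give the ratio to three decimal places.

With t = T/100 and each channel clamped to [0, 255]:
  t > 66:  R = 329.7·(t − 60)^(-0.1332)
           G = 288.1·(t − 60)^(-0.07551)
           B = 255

1.144

At 12378 K (t = 123.78):
  G = 288.1·(123.78 − 60)^(-0.07551) = 288.1·63.78^(-0.07551) = 288.1·0.73068 = 210.509.
At 7076 K (t = 70.76):
  G = 288.1·(70.76 − 60)^(-0.07551) = 288.1·10.76^(-0.07551) = 288.1·0.83577 = 240.786.
Gain = 240.786 / 210.509 = 1.1438 → 1.144.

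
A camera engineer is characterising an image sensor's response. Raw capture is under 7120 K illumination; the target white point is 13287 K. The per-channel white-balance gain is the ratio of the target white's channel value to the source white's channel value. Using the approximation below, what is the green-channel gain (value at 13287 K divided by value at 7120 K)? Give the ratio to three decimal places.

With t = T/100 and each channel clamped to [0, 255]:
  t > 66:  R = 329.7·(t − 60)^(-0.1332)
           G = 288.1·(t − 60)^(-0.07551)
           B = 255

0.868

At 7120 K (t = 71.2):
  G = 288.1·(71.2 − 60)^(-0.07551) = 288.1·11.2^(-0.07551) = 288.1·0.83325 = 240.058.
At 13287 K (t = 132.87):
  G = 288.1·(132.87 − 60)^(-0.07551) = 288.1·72.87^(-0.07551) = 288.1·0.72337 = 208.402.
Gain = 208.402 / 240.058 = 0.8681 → 0.868.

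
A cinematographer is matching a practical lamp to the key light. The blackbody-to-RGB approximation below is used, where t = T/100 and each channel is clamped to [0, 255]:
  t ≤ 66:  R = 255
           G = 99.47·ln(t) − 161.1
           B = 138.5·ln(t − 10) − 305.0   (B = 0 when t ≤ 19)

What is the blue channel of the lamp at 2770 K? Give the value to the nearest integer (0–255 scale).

93

t = 2770/100 = 27.7; the t ≤ 66 branch applies.
B = 138.5·ln(27.7 − 10) − 305.0 = 138.5·ln 17.7 − 305.0 = 138.5·2.8736 − 305.0 = 92.989.
Rounded: 93.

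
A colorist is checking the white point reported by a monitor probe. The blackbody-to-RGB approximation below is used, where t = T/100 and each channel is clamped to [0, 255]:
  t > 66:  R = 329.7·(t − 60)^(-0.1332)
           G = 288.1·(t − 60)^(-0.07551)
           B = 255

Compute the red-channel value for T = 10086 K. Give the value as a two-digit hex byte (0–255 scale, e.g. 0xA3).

0xC9

t = 10086/100 = 100.86; the t > 66 branch applies.
R = 329.7·(100.86 − 60)^(-0.1332) = 329.7·40.86^(-0.1332) = 329.7·0.61006 = 201.138.
Rounded: 201; in hex, 0xC9.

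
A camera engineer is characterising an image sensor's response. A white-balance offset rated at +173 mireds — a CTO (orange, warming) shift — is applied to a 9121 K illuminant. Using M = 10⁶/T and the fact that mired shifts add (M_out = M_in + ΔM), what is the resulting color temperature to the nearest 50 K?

M_in = 10⁶/9121 = 109.64 mireds.
M_out = 109.64 + (+173) = 282.64 mireds.
T_out = 10⁶/282.64 = 3538.1 K → 3550 K.

3550 K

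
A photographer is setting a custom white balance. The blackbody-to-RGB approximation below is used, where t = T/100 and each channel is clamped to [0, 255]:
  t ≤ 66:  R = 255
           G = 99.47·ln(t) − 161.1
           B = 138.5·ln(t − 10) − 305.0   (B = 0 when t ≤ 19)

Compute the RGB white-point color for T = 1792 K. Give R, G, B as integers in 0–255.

R=255, G=126, B=0

t = 1792/100 = 17.92; the t ≤ 66 branch applies.
R = 255 by definition for t ≤ 66.
G = 99.47·ln 17.92 − 161.1 = 99.47·2.8859 − 161.1 = 125.962.
t = 17.92 ≤ 19, so B = 0.
Rounded: (255, 126, 0).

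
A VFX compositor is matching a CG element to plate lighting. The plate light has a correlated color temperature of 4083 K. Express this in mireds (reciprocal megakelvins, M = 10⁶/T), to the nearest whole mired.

245 mireds

M = 10⁶ / 4083 = 244.918 → 245 mireds.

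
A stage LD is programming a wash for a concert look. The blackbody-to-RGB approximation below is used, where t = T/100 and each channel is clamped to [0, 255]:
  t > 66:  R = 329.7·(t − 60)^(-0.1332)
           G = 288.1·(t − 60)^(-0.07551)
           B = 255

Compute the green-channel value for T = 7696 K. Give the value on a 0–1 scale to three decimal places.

t = 7696/100 = 76.96; the t > 66 branch applies.
G = 288.1·(76.96 − 60)^(-0.07551) = 288.1·16.96^(-0.07551) = 288.1·0.80754 = 232.653.
On a 0–1 scale: 232.653/255 = 0.9124 → 0.912.

0.912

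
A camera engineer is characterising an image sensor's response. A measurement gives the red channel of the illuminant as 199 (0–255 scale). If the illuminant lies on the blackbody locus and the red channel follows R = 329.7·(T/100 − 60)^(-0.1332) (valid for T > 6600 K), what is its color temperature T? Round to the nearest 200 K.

(t − 60)^(-0.1332) = 199/329.7 = 0.60358.
t − 60 = 0.60358^(1/-0.1332) = 0.60358^(-7.508) = 44.273, so t = 104.273.
T = 100·t = 10427 K → 10400 K to the nearest 200 K.

10400 K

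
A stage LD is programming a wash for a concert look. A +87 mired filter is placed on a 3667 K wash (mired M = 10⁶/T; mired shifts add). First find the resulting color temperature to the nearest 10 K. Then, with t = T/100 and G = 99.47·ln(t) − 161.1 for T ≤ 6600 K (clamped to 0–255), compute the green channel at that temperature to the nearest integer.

170

M_in = 10⁶/3667 = 272.70; M_out = 272.70 + (+87) = 359.70.
T_out = 10⁶/359.70 = 2780.1 K → 2780 K; t = 27.8.
G = 99.47·ln 27.8 − 161.1 = 99.47·3.3250 − 161.1 = 169.641.
Rounded: 170.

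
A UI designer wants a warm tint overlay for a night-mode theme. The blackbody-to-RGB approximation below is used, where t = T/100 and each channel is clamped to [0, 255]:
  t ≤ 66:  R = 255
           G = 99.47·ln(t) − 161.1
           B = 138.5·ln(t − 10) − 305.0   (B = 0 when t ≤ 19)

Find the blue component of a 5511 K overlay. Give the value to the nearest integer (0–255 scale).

223

t = 5511/100 = 55.11; the t ≤ 66 branch applies.
B = 138.5·ln(55.11 − 10) − 305.0 = 138.5·ln 45.11 − 305.0 = 138.5·3.8091 − 305.0 = 222.561.
Rounded: 223.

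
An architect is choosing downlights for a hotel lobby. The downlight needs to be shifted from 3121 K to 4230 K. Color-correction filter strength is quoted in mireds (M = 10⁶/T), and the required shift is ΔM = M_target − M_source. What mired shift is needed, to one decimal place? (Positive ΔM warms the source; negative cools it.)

-84.0 mireds

M_source = 10⁶/3121 = 320.410; M_target = 10⁶/4230 = 236.407.
ΔM = 236.407 − 320.410 = -84.004 → -84.0 mireds, a cooling shift.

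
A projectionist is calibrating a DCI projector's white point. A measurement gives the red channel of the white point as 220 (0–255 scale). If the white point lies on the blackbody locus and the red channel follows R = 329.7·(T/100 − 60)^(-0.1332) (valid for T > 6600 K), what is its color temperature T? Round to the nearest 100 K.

8100 K

(t − 60)^(-0.1332) = 220/329.7 = 0.66727.
t − 60 = 0.66727^(1/-0.1332) = 0.66727^(-7.508) = 20.847, so t = 80.847.
T = 100·t = 8085 K → 8100 K to the nearest 100 K.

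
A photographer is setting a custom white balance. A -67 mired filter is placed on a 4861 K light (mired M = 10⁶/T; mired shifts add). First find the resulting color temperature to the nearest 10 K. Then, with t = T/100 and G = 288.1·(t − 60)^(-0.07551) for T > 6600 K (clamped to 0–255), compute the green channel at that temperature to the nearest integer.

M_in = 10⁶/4861 = 205.72; M_out = 205.72 + (-67) = 138.72.
T_out = 10⁶/138.72 = 7208.8 K → 7210 K; t = 72.1.
G = 288.1·(72.1 − 60)^(-0.07551) = 288.1·12.1^(-0.07551) = 288.1·0.82840 = 238.661.
Rounded: 239.

239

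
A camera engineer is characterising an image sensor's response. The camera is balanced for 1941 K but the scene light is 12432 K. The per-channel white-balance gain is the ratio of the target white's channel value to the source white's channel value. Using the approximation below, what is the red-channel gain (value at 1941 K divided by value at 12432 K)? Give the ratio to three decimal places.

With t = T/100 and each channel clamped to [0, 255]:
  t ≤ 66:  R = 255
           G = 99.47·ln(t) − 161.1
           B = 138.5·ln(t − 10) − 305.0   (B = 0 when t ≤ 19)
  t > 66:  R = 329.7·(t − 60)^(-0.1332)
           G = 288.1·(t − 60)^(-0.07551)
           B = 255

At 12432 K (t = 124.32):
  R = 329.7·(124.32 − 60)^(-0.1332) = 329.7·64.32^(-0.1332) = 329.7·0.57429 = 189.342.
At 1941 K (t = 19.41):
  R = 255 by definition for t ≤ 66.
Gain = 255.000 / 189.342 = 1.3468 → 1.347.

1.347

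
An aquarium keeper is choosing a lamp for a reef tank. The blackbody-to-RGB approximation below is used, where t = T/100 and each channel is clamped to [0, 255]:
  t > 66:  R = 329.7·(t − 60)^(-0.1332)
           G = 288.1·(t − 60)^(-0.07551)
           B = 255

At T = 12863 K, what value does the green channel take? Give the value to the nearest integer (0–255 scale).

t = 12863/100 = 128.63; the t > 66 branch applies.
G = 288.1·(128.63 − 60)^(-0.07551) = 288.1·68.63^(-0.07551) = 288.1·0.72665 = 209.348.
Rounded: 209.

209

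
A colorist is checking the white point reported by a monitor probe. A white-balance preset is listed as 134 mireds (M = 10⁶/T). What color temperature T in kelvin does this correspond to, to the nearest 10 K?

T = 10⁶ / 134 = 7462.69 K → 7460 K.

7460 K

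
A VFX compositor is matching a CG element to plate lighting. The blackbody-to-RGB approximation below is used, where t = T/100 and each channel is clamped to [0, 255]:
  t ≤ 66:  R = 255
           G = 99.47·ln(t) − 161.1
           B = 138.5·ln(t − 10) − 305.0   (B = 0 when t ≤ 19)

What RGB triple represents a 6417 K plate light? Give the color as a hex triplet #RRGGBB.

#FFFDF8

t = 6417/100 = 64.17; the t ≤ 66 branch applies.
R = 255 by definition for t ≤ 66.
G = 99.47·ln 64.17 − 161.1 = 99.47·4.1615 − 161.1 = 252.848.
B = 138.5·ln(64.17 − 10) − 305.0 = 138.5·ln 54.17 − 305.0 = 138.5·3.9921 − 305.0 = 247.910.
Rounded: (255, 253, 248).
In hex: #FFFDF8.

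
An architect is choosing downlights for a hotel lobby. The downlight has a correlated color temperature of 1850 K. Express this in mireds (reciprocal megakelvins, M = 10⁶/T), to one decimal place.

540.5 mireds

M = 10⁶ / 1850 = 540.541 → 540.5 mireds.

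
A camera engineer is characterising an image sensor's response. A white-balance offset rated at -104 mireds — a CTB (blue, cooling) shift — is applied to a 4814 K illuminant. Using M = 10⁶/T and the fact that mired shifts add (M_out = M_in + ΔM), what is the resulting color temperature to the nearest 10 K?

9640 K

M_in = 10⁶/4814 = 207.73 mireds.
M_out = 207.73 + (-104) = 103.73 mireds.
T_out = 10⁶/103.73 = 9640.6 K → 9640 K.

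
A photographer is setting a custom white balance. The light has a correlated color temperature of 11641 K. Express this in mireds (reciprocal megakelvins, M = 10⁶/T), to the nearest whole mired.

M = 10⁶ / 11641 = 85.903 → 86 mireds.

86 mireds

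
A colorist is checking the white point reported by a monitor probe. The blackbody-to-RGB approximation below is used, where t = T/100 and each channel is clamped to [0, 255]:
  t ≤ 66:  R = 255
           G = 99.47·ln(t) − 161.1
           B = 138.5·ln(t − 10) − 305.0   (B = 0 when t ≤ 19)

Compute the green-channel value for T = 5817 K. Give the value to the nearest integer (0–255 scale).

t = 5817/100 = 58.17; the t ≤ 66 branch applies.
G = 99.47·ln 58.17 − 161.1 = 99.47·4.0634 − 161.1 = 243.083.
Rounded: 243.

243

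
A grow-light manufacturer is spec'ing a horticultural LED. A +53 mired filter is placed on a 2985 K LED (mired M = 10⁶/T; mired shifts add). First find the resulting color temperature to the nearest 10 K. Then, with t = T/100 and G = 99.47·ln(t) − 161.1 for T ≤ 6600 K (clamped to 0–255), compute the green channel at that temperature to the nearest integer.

M_in = 10⁶/2985 = 335.01; M_out = 335.01 + (+53) = 388.01.
T_out = 10⁶/388.01 = 2577.3 K → 2580 K; t = 25.8.
G = 99.47·ln 25.8 − 161.1 = 99.47·3.2504 − 161.1 = 162.215.
Rounded: 162.

162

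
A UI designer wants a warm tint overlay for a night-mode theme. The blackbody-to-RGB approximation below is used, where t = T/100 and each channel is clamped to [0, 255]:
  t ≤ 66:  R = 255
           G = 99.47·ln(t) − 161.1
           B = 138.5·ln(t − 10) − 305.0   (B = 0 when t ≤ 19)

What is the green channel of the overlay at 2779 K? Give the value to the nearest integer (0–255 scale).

170

t = 2779/100 = 27.79; the t ≤ 66 branch applies.
G = 99.47·ln 27.79 − 161.1 = 99.47·3.3247 − 161.1 = 169.606.
Rounded: 170.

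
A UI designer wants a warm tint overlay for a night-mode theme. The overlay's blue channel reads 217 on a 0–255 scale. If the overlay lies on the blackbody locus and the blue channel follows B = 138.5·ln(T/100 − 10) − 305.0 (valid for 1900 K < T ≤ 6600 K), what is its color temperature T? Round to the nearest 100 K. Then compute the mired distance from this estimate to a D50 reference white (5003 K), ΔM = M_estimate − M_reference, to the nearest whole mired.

-11 mireds

ln(t − 10) = (217 + 305.0) / 138.5 = 3.7690.
t − 10 = e^3.7690 = 43.335, so t = 53.335.
T = 100·t = 5333 K → 5300 K to the nearest 100 K.
M_estimate = 10⁶/5300 = 188.68; M_reference = 10⁶/5003 = 199.88.
ΔM = 188.68 − 199.88 = -11.20 → -11 mireds.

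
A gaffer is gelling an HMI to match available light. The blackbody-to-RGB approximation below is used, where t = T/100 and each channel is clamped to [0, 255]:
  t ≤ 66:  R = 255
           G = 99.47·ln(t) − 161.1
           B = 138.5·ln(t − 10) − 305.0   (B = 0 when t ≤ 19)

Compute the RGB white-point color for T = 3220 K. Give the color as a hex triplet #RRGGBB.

t = 3220/100 = 32.2; the t ≤ 66 branch applies.
R = 255 by definition for t ≤ 66.
G = 99.47·ln 32.2 − 161.1 = 99.47·3.4720 − 161.1 = 184.257.
B = 138.5·ln(32.2 − 10) − 305.0 = 138.5·ln 22.2 − 305.0 = 138.5·3.1001 − 305.0 = 124.363.
Rounded: (255, 184, 124).
In hex: #FFB87C.

#FFB87C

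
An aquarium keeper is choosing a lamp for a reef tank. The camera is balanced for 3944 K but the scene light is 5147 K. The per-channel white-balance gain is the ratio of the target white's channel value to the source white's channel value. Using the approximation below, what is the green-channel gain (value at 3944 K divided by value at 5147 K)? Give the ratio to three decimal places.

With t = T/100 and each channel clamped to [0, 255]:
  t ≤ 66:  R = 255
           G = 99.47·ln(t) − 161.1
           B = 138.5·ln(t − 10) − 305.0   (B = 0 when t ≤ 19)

At 5147 K (t = 51.47):
  G = 99.47·ln 51.47 − 161.1 = 99.47·3.9410 − 161.1 = 230.911.
At 3944 K (t = 39.44):
  G = 99.47·ln 39.44 − 161.1 = 99.47·3.6748 − 161.1 = 204.430.
Gain = 204.430 / 230.911 = 0.8853 → 0.885.

0.885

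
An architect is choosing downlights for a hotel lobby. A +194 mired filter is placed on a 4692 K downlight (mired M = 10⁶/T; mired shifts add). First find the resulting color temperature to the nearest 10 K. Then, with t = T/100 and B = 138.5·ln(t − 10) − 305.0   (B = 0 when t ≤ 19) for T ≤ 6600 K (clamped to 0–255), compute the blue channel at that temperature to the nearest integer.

66

M_in = 10⁶/4692 = 213.13; M_out = 213.13 + (+194) = 407.13.
T_out = 10⁶/407.13 = 2456.2 K → 2460 K; t = 24.6.
B = 138.5·ln(24.6 − 10) − 305.0 = 138.5·ln 14.6 − 305.0 = 138.5·2.6810 − 305.0 = 66.321.
Rounded: 66.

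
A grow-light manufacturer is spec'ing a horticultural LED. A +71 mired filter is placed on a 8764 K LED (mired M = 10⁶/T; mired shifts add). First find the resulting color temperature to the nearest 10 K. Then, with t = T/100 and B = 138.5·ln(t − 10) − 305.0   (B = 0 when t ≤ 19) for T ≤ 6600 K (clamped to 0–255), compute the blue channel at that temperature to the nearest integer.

219

M_in = 10⁶/8764 = 114.10; M_out = 114.10 + (+71) = 185.10.
T_out = 10⁶/185.10 = 5402.4 K → 5400 K; t = 54.
B = 138.5·ln(54 − 10) − 305.0 = 138.5·ln 44 − 305.0 = 138.5·3.7842 − 305.0 = 219.110.
Rounded: 219.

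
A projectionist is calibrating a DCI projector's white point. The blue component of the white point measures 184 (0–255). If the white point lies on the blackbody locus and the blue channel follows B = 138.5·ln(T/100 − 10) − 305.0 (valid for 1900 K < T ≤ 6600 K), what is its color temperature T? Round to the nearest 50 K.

ln(t − 10) = (184 + 305.0) / 138.5 = 3.5307.
t − 10 = e^3.5307 = 34.147, so t = 44.147.
T = 100·t = 4415 K → 4400 K to the nearest 50 K.

4400 K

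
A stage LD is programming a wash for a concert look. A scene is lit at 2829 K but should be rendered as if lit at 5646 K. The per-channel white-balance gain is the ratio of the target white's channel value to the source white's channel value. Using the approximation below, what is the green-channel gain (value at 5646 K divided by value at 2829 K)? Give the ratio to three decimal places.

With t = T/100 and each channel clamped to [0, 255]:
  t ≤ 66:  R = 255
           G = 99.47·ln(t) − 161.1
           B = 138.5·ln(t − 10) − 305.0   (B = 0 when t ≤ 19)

At 2829 K (t = 28.29):
  G = 99.47·ln 28.29 − 161.1 = 99.47·3.3425 − 161.1 = 171.379.
At 5646 K (t = 56.46):
  G = 99.47·ln 56.46 − 161.1 = 99.47·4.0335 − 161.1 = 240.115.
Gain = 240.115 / 171.379 = 1.4011 → 1.401.

1.401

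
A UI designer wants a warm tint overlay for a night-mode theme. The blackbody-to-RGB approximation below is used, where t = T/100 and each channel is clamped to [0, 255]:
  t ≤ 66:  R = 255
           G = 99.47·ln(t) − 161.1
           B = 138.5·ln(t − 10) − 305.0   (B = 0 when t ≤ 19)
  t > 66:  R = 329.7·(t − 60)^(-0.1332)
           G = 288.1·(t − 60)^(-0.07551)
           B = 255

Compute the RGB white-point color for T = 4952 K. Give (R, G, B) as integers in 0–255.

t = 4952/100 = 49.52; the t ≤ 66 branch applies.
R = 255 by definition for t ≤ 66.
G = 99.47·ln 49.52 − 161.1 = 99.47·3.9024 − 161.1 = 227.069.
B = 138.5·ln(49.52 − 10) − 305.0 = 138.5·ln 39.52 − 305.0 = 138.5·3.6768 − 305.0 = 204.238.
Rounded: (255, 227, 204).

(255, 227, 204)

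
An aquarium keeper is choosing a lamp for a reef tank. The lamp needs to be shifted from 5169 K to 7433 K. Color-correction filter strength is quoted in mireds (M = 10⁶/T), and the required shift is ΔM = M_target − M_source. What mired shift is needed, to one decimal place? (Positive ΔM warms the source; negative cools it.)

-58.9 mireds

M_source = 10⁶/5169 = 193.461; M_target = 10⁶/7433 = 134.535.
ΔM = 134.535 − 193.461 = -58.926 → -58.9 mireds, a cooling shift.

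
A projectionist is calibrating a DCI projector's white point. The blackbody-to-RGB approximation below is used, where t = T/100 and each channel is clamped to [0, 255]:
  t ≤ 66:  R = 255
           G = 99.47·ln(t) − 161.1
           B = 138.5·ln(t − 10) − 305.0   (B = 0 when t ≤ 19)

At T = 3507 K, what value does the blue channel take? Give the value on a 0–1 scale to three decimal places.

t = 3507/100 = 35.07; the t ≤ 66 branch applies.
B = 138.5·ln(35.07 − 10) − 305.0 = 138.5·ln 25.07 − 305.0 = 138.5·3.2217 − 305.0 = 141.202.
On a 0–1 scale: 141.202/255 = 0.5537 → 0.554.

0.554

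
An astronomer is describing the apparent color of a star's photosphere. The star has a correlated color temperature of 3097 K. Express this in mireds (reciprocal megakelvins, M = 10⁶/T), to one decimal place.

M = 10⁶ / 3097 = 322.893 → 322.9 mireds.

322.9 mireds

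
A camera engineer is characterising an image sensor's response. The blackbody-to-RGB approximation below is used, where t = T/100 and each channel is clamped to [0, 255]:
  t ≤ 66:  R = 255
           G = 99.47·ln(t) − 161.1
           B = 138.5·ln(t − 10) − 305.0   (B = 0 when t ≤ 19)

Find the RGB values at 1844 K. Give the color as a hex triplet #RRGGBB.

t = 1844/100 = 18.44; the t ≤ 66 branch applies.
R = 255 by definition for t ≤ 66.
G = 99.47·ln 18.44 − 161.1 = 99.47·2.9145 − 161.1 = 128.808.
t = 18.44 ≤ 19, so B = 0.
Rounded: (255, 129, 0).
In hex: #FF8100.

#FF8100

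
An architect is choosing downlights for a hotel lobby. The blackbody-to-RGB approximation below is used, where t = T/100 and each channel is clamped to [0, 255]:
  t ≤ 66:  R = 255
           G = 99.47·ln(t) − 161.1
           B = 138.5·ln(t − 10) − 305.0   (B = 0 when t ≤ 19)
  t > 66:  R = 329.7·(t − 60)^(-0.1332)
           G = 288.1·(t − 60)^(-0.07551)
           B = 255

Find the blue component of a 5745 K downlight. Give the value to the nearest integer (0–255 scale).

230

t = 5745/100 = 57.45; the t ≤ 66 branch applies.
B = 138.5·ln(57.45 − 10) − 305.0 = 138.5·ln 47.45 − 305.0 = 138.5·3.8597 − 305.0 = 229.565.
Rounded: 230.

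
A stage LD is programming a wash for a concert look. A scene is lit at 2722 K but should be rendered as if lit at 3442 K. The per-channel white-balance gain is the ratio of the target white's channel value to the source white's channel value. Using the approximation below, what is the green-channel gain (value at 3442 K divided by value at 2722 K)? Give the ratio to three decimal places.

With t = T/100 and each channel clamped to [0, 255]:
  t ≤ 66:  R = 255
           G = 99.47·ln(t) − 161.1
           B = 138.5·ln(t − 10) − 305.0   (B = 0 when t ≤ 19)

At 2722 K (t = 27.22):
  G = 99.47·ln 27.22 − 161.1 = 99.47·3.3040 − 161.1 = 167.544.
At 3442 K (t = 34.42):
  G = 99.47·ln 34.42 − 161.1 = 99.47·3.5386 − 161.1 = 190.888.
Gain = 190.888 / 167.544 = 1.1393 → 1.139.

1.139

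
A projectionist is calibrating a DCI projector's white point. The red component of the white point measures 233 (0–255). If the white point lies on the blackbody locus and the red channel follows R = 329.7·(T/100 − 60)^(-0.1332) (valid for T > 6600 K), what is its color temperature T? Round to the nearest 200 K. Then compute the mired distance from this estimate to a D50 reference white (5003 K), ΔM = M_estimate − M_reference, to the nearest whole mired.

-65 mireds

(t − 60)^(-0.1332) = 233/329.7 = 0.70670.
t − 60 = 0.70670^(1/-0.1332) = 0.70670^(-7.508) = 13.547, so t = 73.547.
T = 100·t = 7355 K → 7400 K to the nearest 200 K.
M_estimate = 10⁶/7400 = 135.14; M_reference = 10⁶/5003 = 199.88.
ΔM = 135.14 − 199.88 = -64.74 → -65 mireds.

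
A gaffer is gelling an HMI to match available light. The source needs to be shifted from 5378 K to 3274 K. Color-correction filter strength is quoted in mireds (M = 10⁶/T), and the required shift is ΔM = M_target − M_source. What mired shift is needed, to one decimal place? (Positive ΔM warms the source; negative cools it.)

+119.5 mireds

M_source = 10⁶/5378 = 185.943; M_target = 10⁶/3274 = 305.437.
ΔM = 305.437 − 185.943 = 119.494 → +119.5 mireds, a warming shift.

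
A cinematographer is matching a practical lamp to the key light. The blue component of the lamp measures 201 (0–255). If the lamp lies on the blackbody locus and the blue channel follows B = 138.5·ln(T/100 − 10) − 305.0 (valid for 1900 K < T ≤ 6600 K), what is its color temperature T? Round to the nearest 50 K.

4850 K

ln(t − 10) = (201 + 305.0) / 138.5 = 3.6534.
t − 10 = e^3.6534 = 38.607, so t = 48.607.
T = 100·t = 4861 K → 4850 K to the nearest 50 K.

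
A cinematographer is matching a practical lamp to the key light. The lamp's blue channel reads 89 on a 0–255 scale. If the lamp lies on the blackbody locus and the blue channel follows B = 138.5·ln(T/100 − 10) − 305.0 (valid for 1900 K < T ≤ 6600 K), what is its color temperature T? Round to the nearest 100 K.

ln(t − 10) = (89 + 305.0) / 138.5 = 2.8448.
t − 10 = e^2.8448 = 17.198, so t = 27.198.
T = 100·t = 2720 K → 2700 K to the nearest 100 K.

2700 K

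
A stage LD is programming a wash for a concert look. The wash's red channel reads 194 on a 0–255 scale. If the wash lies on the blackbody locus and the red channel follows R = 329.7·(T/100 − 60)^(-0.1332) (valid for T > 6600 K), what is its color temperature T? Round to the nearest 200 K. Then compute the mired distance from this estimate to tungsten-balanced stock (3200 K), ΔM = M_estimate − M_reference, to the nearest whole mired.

(t − 60)^(-0.1332) = 194/329.7 = 0.58841.
t − 60 = 0.58841^(1/-0.1332) = 0.58841^(-7.508) = 53.593, so t = 113.593.
T = 100·t = 11359 K → 11400 K to the nearest 200 K.
M_estimate = 10⁶/11400 = 87.72; M_reference = 10⁶/3200 = 312.50.
ΔM = 87.72 − 312.50 = -224.78 → -225 mireds.

-225 mireds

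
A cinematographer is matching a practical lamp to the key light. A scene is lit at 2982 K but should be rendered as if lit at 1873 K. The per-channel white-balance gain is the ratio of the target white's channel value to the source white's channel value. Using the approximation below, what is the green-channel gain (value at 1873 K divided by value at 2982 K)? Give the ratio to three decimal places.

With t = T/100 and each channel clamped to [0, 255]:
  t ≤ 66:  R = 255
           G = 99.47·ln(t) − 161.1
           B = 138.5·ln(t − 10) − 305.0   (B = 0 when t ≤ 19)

At 2982 K (t = 29.82):
  G = 99.47·ln 29.82 − 161.1 = 99.47·3.3952 − 161.1 = 176.618.
At 1873 K (t = 18.73):
  G = 99.47·ln 18.73 − 161.1 = 99.47·2.9301 − 161.1 = 130.360.
Gain = 130.360 / 176.618 = 0.7381 → 0.738.

0.738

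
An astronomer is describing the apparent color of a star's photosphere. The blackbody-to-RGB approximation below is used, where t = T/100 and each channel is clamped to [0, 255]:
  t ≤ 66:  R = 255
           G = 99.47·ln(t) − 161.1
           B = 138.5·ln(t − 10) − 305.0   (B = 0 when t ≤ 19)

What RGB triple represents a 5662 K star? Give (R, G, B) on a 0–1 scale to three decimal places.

t = 5662/100 = 56.62; the t ≤ 66 branch applies.
R = 255 by definition for t ≤ 66.
G = 99.47·ln 56.62 − 161.1 = 99.47·4.0364 − 161.1 = 240.397.
B = 138.5·ln(56.62 − 10) − 305.0 = 138.5·ln 46.62 − 305.0 = 138.5·3.8420 − 305.0 = 227.121.
Dividing each by 255: (1.0000, 0.9427, 0.8907) → (1.000, 0.943, 0.891).

(1.000, 0.943, 0.891)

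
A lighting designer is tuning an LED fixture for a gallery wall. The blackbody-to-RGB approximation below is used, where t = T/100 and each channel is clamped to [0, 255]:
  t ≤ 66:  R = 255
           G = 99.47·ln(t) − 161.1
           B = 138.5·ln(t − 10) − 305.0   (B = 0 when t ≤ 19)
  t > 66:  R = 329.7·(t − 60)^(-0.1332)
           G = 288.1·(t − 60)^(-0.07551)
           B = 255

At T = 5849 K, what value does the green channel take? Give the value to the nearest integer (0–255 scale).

244

t = 5849/100 = 58.49; the t ≤ 66 branch applies.
G = 99.47·ln 58.49 − 161.1 = 99.47·4.0689 − 161.1 = 243.629.
Rounded: 244.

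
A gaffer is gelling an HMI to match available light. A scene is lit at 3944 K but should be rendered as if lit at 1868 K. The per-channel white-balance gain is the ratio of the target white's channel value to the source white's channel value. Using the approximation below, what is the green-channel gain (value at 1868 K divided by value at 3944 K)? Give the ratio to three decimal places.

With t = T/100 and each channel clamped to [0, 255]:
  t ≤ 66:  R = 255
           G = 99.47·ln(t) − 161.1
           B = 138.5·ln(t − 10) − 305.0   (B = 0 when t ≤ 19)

0.636

At 3944 K (t = 39.44):
  G = 99.47·ln 39.44 − 161.1 = 99.47·3.6748 − 161.1 = 204.430.
At 1868 K (t = 18.68):
  G = 99.47·ln 18.68 − 161.1 = 99.47·2.9275 − 161.1 = 130.094.
Gain = 130.094 / 204.430 = 0.6364 → 0.636.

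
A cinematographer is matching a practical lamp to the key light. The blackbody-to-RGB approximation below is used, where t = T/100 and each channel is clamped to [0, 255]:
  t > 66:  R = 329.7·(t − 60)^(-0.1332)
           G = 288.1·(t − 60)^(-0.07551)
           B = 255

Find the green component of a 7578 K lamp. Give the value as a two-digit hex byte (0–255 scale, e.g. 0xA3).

0xEA

t = 7578/100 = 75.78; the t > 66 branch applies.
G = 288.1·(75.78 − 60)^(-0.07551) = 288.1·15.78^(-0.07551) = 288.1·0.81195 = 233.924.
Rounded: 234; in hex, 0xEA.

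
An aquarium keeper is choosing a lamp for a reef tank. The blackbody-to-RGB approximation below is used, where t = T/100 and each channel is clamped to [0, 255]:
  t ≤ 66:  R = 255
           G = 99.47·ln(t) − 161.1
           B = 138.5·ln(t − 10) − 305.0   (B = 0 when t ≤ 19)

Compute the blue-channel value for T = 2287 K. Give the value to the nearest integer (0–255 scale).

t = 2287/100 = 22.87; the t ≤ 66 branch applies.
B = 138.5·ln(22.87 − 10) − 305.0 = 138.5·ln 12.87 − 305.0 = 138.5·2.5549 − 305.0 = 48.854.
Rounded: 49.

49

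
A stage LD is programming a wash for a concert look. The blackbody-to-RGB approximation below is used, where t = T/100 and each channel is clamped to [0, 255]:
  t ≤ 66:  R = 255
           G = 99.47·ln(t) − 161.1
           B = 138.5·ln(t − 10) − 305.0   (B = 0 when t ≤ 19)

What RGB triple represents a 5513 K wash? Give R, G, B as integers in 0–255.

t = 5513/100 = 55.13; the t ≤ 66 branch applies.
R = 255 by definition for t ≤ 66.
G = 99.47·ln 55.13 − 161.1 = 99.47·4.0097 − 161.1 = 237.744.
B = 138.5·ln(55.13 − 10) − 305.0 = 138.5·ln 45.13 − 305.0 = 138.5·3.8095 − 305.0 = 222.622.
Rounded: (255, 238, 223).

R=255, G=238, B=223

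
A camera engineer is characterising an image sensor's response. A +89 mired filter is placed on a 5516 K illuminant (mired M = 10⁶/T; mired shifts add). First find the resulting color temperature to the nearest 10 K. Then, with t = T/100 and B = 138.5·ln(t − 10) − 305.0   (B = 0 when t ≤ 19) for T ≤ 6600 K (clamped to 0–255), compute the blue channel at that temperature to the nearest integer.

M_in = 10⁶/5516 = 181.29; M_out = 181.29 + (+89) = 270.29.
T_out = 10⁶/270.29 = 3699.7 K → 3700 K; t = 37.
B = 138.5·ln(37 − 10) − 305.0 = 138.5·ln 27 − 305.0 = 138.5·3.2958 − 305.0 = 151.473.
Rounded: 151.

151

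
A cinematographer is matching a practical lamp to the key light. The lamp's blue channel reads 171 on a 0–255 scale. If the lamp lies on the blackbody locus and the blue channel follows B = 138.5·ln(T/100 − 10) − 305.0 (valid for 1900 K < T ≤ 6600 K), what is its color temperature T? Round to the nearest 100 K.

4100 K

ln(t − 10) = (171 + 305.0) / 138.5 = 3.4368.
t − 10 = e^3.4368 = 31.088, so t = 41.088.
T = 100·t = 4109 K → 4100 K to the nearest 100 K.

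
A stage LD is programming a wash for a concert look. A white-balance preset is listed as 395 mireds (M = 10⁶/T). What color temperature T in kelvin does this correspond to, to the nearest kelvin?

T = 10⁶ / 395 = 2531.65 K → 2532 K.

2532 K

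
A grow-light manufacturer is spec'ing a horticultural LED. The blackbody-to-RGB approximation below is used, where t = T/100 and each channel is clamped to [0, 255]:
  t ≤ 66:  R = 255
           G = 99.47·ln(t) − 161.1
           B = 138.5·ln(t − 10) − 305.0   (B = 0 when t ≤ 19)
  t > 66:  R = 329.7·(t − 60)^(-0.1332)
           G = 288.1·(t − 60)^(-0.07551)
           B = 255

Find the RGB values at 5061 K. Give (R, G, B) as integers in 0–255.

t = 5061/100 = 50.61; the t ≤ 66 branch applies.
R = 255 by definition for t ≤ 66.
G = 99.47·ln 50.61 − 161.1 = 99.47·3.9241 − 161.1 = 229.235.
B = 138.5·ln(50.61 − 10) − 305.0 = 138.5·ln 40.61 − 305.0 = 138.5·3.7040 − 305.0 = 208.006.
Rounded: (255, 229, 208).

(255, 229, 208)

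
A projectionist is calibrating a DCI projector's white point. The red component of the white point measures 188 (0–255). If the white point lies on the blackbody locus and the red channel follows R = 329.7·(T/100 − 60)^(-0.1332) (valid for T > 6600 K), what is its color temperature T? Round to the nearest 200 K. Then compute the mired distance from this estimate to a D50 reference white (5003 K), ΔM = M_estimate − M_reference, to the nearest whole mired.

-122 mireds

(t − 60)^(-0.1332) = 188/329.7 = 0.57022.
t − 60 = 0.57022^(1/-0.1332) = 0.57022^(-7.508) = 67.848, so t = 127.848.
T = 100·t = 12785 K → 12800 K to the nearest 200 K.
M_estimate = 10⁶/12800 = 78.12; M_reference = 10⁶/5003 = 199.88.
ΔM = 78.12 − 199.88 = -121.76 → -122 mireds.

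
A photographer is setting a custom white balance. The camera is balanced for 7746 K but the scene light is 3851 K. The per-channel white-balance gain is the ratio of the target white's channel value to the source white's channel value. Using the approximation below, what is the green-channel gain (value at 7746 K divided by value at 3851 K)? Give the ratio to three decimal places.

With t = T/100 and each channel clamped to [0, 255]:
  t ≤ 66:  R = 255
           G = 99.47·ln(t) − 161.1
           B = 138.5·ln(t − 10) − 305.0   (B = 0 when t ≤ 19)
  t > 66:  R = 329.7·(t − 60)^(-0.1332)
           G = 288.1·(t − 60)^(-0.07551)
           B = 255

At 3851 K (t = 38.51):
  G = 99.47·ln 38.51 − 161.1 = 99.47·3.6509 − 161.1 = 202.057.
At 7746 K (t = 77.46):
  G = 288.1·(77.46 − 60)^(-0.07551) = 288.1·17.46^(-0.07551) = 288.1·0.80577 = 232.143.
Gain = 232.143 / 202.057 = 1.1489 → 1.149.

1.149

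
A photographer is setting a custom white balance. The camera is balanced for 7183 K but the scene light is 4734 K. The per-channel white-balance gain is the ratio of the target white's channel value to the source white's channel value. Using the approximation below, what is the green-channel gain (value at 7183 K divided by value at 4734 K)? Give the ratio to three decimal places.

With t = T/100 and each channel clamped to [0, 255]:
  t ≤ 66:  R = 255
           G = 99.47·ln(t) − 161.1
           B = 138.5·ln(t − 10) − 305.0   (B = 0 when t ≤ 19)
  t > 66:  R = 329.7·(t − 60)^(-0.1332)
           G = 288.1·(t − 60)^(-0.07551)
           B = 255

At 4734 K (t = 47.34):
  G = 99.47·ln 47.34 − 161.1 = 99.47·3.8574 − 161.1 = 222.591.
At 7183 K (t = 71.83):
  G = 288.1·(71.83 − 60)^(-0.07551) = 288.1·11.83^(-0.07551) = 288.1·0.82981 = 239.068.
Gain = 239.068 / 222.591 = 1.0740 → 1.074.

1.074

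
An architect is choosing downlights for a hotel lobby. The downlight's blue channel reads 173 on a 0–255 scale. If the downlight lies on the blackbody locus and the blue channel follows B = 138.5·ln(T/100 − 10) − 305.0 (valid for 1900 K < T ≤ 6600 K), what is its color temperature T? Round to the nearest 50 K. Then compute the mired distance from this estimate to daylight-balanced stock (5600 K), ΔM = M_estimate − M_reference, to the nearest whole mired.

+62 mireds

ln(t − 10) = (173 + 305.0) / 138.5 = 3.4513.
t − 10 = e^3.4513 = 31.540, so t = 41.540.
T = 100·t = 4154 K → 4150 K to the nearest 50 K.
M_estimate = 10⁶/4150 = 240.96; M_reference = 10⁶/5600 = 178.57.
ΔM = 240.96 − 178.57 = 62.39 → +62 mireds.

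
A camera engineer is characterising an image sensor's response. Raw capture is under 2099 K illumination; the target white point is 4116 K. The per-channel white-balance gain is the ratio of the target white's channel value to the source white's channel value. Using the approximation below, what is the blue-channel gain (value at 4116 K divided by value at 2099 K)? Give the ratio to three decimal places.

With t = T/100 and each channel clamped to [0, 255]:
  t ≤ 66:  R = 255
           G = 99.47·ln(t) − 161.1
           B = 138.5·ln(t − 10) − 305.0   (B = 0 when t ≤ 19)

6.349

At 2099 K (t = 20.99):
  B = 138.5·ln(20.99 − 10) − 305.0 = 138.5·ln 10.99 − 305.0 = 138.5·2.3970 − 305.0 = 26.983.
At 4116 K (t = 41.16):
  B = 138.5·ln(41.16 − 10) − 305.0 = 138.5·ln 31.16 − 305.0 = 138.5·3.4391 − 305.0 = 171.320.
Gain = 171.320 / 26.983 = 6.3493 → 6.349.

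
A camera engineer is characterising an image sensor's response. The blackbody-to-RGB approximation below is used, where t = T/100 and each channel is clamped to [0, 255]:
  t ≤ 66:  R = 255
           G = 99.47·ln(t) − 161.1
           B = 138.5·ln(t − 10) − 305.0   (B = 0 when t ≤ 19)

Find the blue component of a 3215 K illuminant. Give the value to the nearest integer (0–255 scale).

t = 3215/100 = 32.15; the t ≤ 66 branch applies.
B = 138.5·ln(32.15 − 10) − 305.0 = 138.5·ln 22.15 − 305.0 = 138.5·3.0978 − 305.0 = 124.050.
Rounded: 124.

124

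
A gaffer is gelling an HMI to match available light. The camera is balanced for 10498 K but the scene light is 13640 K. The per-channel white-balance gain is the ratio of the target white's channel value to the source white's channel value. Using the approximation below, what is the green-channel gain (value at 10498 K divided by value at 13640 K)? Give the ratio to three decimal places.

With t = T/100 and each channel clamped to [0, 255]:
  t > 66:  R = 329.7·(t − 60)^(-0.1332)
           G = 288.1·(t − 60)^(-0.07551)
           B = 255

1.041

At 13640 K (t = 136.4):
  G = 288.1·(136.4 − 60)^(-0.07551) = 288.1·76.4^(-0.07551) = 288.1·0.72079 = 207.659.
At 10498 K (t = 104.98):
  G = 288.1·(104.98 − 60)^(-0.07551) = 288.1·44.98^(-0.07551) = 288.1·0.75021 = 216.134.
Gain = 216.134 / 207.659 = 1.0408 → 1.041.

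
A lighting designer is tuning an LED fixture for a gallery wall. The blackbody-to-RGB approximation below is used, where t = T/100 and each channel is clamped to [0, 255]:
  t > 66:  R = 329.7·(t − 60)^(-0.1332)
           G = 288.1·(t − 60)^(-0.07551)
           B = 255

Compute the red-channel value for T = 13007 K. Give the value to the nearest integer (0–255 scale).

t = 13007/100 = 130.07; the t > 66 branch applies.
R = 329.7·(130.07 − 60)^(-0.1332) = 329.7·70.07^(-0.1332) = 329.7·0.56777 = 187.195.
Rounded: 187.

187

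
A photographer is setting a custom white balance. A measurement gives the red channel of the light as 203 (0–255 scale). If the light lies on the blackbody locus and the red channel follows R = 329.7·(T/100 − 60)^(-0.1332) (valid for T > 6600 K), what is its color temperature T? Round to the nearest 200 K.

(t − 60)^(-0.1332) = 203/329.7 = 0.61571.
t − 60 = 0.61571^(1/-0.1332) = 0.61571^(-7.508) = 38.129, so t = 98.129.
T = 100·t = 9813 K → 9800 K to the nearest 200 K.

9800 K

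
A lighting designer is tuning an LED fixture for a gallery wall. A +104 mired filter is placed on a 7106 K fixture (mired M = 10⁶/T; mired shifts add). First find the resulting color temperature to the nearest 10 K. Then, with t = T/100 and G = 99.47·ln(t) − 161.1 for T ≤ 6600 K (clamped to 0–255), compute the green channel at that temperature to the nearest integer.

M_in = 10⁶/7106 = 140.73; M_out = 140.73 + (+104) = 244.73.
T_out = 10⁶/244.73 = 4086.2 K → 4090 K; t = 40.9.
G = 99.47·ln 40.9 − 161.1 = 99.47·3.7111 − 161.1 = 208.046.
Rounded: 208.

208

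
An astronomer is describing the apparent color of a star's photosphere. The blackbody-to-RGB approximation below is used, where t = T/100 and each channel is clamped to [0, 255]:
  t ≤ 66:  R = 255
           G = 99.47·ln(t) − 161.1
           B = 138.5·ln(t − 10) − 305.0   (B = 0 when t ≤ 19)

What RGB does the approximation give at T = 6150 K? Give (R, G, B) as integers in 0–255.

(255, 249, 241)

t = 6150/100 = 61.5; the t ≤ 66 branch applies.
R = 255 by definition for t ≤ 66.
G = 99.47·ln 61.5 − 161.1 = 99.47·4.1190 − 161.1 = 248.621.
B = 138.5·ln(61.5 − 10) − 305.0 = 138.5·ln 51.5 − 305.0 = 138.5·3.9416 − 305.0 = 240.909.
Rounded: (255, 249, 241).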